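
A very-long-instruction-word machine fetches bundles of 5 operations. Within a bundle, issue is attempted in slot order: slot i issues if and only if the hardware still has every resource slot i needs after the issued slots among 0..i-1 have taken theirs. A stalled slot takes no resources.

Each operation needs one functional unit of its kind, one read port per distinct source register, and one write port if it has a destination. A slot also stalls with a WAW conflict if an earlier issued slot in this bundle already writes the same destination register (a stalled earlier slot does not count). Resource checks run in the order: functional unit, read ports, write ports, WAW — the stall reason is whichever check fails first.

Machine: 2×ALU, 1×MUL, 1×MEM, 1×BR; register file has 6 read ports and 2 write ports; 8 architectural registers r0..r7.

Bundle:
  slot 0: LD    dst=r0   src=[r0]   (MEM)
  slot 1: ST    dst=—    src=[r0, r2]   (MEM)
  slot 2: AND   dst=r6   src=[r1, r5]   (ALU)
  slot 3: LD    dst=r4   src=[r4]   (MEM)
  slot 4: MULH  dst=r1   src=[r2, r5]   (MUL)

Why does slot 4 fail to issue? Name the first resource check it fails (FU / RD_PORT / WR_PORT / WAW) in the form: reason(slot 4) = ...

reason(slot 4) = WR_PORT

[0] MEM needs rd=1 wr=1: ok; after: ALU=2 MUL=1 MEM=0 BR=1, R=5, W=1
[1] MEM needs rd=2 wr=0: FU; after: ALU=2 MUL=1 MEM=0 BR=1, R=5, W=1
[2] ALU needs rd=2 wr=1: ok; after: ALU=1 MUL=1 MEM=0 BR=1, R=3, W=0
[3] MEM needs rd=1 wr=1: FU; after: ALU=1 MUL=1 MEM=0 BR=1, R=3, W=0
[4] MUL needs rd=2 wr=1: WR_PORT; after: ALU=1 MUL=1 MEM=0 BR=1, R=3, W=0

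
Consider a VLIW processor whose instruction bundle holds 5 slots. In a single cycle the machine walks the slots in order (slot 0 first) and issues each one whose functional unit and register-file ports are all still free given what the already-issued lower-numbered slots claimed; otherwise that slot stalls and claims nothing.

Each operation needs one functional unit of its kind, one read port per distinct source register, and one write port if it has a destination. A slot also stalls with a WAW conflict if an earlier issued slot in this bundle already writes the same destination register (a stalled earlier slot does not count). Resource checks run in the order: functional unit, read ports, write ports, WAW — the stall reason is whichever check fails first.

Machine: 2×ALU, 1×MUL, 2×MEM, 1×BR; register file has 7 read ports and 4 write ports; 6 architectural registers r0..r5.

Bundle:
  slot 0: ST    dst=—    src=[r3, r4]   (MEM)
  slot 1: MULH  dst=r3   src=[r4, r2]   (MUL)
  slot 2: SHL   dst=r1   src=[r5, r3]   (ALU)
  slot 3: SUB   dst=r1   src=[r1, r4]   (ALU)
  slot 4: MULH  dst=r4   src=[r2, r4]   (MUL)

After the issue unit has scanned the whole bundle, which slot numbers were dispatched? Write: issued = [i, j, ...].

issued = [0, 1, 2]

slot 0 (MEM): ISSUE — free A2,Mu1,Ld1,B1 rp5 wp4
slot 1 (MUL): ISSUE — free A2,Mu0,Ld1,B1 rp3 wp3
slot 2 (ALU): ISSUE — free A1,Mu0,Ld1,B1 rp1 wp2
slot 3 (ALU): stall RD_PORT — free A1,Mu0,Ld1,B1 rp1 wp2
slot 4 (MUL): stall FU — free A1,Mu0,Ld1,B1 rp1 wp2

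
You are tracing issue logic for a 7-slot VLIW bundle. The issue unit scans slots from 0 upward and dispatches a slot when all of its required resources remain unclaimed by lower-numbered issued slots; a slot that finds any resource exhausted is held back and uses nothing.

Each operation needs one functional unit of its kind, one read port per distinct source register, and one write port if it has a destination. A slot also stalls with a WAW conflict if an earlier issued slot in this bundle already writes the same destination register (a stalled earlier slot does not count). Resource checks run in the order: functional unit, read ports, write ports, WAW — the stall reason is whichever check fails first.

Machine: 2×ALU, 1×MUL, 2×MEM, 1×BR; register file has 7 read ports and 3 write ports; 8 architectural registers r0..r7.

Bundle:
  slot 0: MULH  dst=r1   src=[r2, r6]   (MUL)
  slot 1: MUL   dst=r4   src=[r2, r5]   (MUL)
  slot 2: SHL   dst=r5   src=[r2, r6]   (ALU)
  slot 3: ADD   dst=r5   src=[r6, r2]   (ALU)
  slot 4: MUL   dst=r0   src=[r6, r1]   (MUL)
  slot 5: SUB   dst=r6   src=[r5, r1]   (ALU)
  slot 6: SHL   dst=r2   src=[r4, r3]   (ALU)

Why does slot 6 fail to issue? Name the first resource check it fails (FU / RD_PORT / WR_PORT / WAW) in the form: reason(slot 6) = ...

  0. MUL→r1 ⇒ go  {2A/0Mu/2Ld/1B | 5r 2w}
  1. MUL→r4 ⇒ no(FU)  {2A/0Mu/2Ld/1B | 5r 2w}
  2. ALU→r5 ⇒ go  {1A/0Mu/2Ld/1B | 3r 1w}
  3. ALU→r5 ⇒ no(WAW)  {1A/0Mu/2Ld/1B | 3r 1w}
  4. MUL→r0 ⇒ no(FU)  {1A/0Mu/2Ld/1B | 3r 1w}
  5. ALU→r6 ⇒ go  {0A/0Mu/2Ld/1B | 1r 0w}
  6. ALU→r2 ⇒ no(FU)  {0A/0Mu/2Ld/1B | 1r 0w}

reason(slot 6) = FU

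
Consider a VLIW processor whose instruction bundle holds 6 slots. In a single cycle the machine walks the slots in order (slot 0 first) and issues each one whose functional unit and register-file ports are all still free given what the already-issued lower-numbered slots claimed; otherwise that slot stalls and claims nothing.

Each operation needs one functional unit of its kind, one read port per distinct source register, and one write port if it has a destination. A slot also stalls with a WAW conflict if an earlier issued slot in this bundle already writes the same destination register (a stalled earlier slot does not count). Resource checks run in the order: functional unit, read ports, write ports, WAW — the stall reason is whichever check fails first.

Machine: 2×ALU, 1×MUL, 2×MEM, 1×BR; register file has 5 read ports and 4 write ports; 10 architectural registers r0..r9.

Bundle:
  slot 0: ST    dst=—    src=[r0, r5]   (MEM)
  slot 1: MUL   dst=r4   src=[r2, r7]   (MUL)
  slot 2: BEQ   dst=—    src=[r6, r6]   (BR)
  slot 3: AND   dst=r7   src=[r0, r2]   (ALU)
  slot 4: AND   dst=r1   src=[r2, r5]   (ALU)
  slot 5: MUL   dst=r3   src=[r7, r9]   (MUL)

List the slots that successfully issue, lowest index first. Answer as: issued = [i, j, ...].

#0 MEM src=r0,r5 dispatched  <A:2 Mu:1 Ld:1 B:1 rd:3 wr:4>
#1 MUL src=r2,r7 dispatched  <A:2 Mu:0 Ld:1 B:1 rd:1 wr:3>
#2 BR src=r6,r6 dispatched  <A:2 Mu:0 Ld:1 B:0 rd:0 wr:3>
#3 ALU src=r0,r2 held:RD_PORT  <A:2 Mu:0 Ld:1 B:0 rd:0 wr:3>
#4 ALU src=r2,r5 held:RD_PORT  <A:2 Mu:0 Ld:1 B:0 rd:0 wr:3>
#5 MUL src=r7,r9 held:FU  <A:2 Mu:0 Ld:1 B:0 rd:0 wr:3>

issued = [0, 1, 2]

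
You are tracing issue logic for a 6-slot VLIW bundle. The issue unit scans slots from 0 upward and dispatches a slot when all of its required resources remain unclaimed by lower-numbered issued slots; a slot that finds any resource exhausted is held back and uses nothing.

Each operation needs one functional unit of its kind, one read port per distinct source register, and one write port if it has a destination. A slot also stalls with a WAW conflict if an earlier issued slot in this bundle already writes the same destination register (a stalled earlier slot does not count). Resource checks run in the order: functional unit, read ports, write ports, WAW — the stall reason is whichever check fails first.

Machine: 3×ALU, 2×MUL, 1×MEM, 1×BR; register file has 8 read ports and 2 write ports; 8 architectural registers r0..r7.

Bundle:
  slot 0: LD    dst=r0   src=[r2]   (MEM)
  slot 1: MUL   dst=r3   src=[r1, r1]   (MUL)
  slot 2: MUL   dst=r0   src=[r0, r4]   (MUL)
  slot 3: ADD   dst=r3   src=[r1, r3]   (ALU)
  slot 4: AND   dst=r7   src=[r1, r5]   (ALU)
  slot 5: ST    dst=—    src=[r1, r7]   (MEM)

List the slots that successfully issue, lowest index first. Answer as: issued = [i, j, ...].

  0. MEM→r0 ⇒ go  {3A/2Mu/0Ld/1B | 7r 1w}
  1. MUL→r3 ⇒ go  {3A/1Mu/0Ld/1B | 6r 0w}
  2. MUL→r0 ⇒ no(WR_PORT)  {3A/1Mu/0Ld/1B | 6r 0w}
  3. ALU→r3 ⇒ no(WR_PORT)  {3A/1Mu/0Ld/1B | 6r 0w}
  4. ALU→r7 ⇒ no(WR_PORT)  {3A/1Mu/0Ld/1B | 6r 0w}
  5. MEM ⇒ no(FU)  {3A/1Mu/0Ld/1B | 6r 0w}

issued = [0, 1]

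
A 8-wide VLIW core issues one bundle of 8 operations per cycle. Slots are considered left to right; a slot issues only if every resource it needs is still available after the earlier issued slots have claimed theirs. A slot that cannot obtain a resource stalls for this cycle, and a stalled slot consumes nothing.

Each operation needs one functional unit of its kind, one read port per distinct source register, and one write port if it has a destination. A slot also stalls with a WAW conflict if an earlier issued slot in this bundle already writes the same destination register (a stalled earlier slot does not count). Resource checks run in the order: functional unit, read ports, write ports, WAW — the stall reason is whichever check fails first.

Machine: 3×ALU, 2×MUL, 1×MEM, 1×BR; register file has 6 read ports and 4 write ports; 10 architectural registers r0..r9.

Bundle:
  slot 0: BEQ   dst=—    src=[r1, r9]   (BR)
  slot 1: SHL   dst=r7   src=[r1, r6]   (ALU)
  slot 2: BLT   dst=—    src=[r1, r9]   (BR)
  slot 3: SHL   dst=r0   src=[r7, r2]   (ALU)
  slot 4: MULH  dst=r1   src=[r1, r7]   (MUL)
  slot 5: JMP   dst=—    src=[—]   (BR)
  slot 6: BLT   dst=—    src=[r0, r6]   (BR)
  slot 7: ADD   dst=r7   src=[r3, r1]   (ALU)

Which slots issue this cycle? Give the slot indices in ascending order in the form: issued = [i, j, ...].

issued = [0, 1, 3]

[0] BR needs rd=2 wr=0: ok; after: ALU=3 MUL=2 MEM=1 BR=0, R=4, W=4
[1] ALU needs rd=2 wr=1: ok; after: ALU=2 MUL=2 MEM=1 BR=0, R=2, W=3
[2] BR needs rd=2 wr=0: FU; after: ALU=2 MUL=2 MEM=1 BR=0, R=2, W=3
[3] ALU needs rd=2 wr=1: ok; after: ALU=1 MUL=2 MEM=1 BR=0, R=0, W=2
[4] MUL needs rd=2 wr=1: RD_PORT; after: ALU=1 MUL=2 MEM=1 BR=0, R=0, W=2
[5] BR needs rd=0 wr=0: FU; after: ALU=1 MUL=2 MEM=1 BR=0, R=0, W=2
[6] BR needs rd=2 wr=0: FU; after: ALU=1 MUL=2 MEM=1 BR=0, R=0, W=2
[7] ALU needs rd=2 wr=1: RD_PORT; after: ALU=1 MUL=2 MEM=1 BR=0, R=0, W=2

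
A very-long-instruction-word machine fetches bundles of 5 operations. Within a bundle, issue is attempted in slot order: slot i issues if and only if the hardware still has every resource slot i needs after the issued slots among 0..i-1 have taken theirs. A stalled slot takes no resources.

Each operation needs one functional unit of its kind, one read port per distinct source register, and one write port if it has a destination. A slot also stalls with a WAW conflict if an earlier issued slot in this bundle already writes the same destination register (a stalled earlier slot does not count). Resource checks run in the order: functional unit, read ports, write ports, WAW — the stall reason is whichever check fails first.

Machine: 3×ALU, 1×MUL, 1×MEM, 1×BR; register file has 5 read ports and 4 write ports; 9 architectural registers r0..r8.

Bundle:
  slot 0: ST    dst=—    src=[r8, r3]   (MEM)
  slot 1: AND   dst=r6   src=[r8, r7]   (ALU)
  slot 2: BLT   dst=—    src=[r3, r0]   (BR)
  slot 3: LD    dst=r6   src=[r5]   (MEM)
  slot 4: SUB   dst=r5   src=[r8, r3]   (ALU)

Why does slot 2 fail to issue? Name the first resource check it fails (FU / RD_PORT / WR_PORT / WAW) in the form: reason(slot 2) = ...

(0) want 1×MEM +2rd +0wr — yes → AL3|MU1|ME0|BR1|rd3|wr4
(1) want 1×ALU +2rd +1wr — yes → AL2|MU1|ME0|BR1|rd1|wr3
(2) want 1×BR +2rd +0wr — RD_PORT → AL2|MU1|ME0|BR1|rd1|wr3
(3) want 1×MEM +1rd +1wr — FU → AL2|MU1|ME0|BR1|rd1|wr3
(4) want 1×ALU +2rd +1wr — RD_PORT → AL2|MU1|ME0|BR1|rd1|wr3

reason(slot 2) = RD_PORT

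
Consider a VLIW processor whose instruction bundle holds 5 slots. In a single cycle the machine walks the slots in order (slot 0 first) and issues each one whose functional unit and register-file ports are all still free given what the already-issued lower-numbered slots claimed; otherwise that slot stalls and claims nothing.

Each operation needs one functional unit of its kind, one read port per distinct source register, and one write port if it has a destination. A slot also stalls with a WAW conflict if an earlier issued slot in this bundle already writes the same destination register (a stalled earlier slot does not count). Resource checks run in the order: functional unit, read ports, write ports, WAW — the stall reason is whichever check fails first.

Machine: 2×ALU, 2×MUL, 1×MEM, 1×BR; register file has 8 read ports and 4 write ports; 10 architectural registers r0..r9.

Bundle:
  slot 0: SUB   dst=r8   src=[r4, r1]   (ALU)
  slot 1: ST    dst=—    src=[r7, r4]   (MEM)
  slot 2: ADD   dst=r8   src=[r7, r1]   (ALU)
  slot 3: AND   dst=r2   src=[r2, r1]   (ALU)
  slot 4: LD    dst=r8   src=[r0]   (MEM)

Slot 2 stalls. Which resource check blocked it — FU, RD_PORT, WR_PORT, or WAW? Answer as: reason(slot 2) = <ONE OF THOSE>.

reason(slot 2) = WAW

[0] ALU needs rd=2 wr=1: ok; after: ALU=1 MUL=2 MEM=1 BR=1, R=6, W=3
[1] MEM needs rd=2 wr=0: ok; after: ALU=1 MUL=2 MEM=0 BR=1, R=4, W=3
[2] ALU needs rd=2 wr=1: WAW; after: ALU=1 MUL=2 MEM=0 BR=1, R=4, W=3
[3] ALU needs rd=2 wr=1: ok; after: ALU=0 MUL=2 MEM=0 BR=1, R=2, W=2
[4] MEM needs rd=1 wr=1: FU; after: ALU=0 MUL=2 MEM=0 BR=1, R=2, W=2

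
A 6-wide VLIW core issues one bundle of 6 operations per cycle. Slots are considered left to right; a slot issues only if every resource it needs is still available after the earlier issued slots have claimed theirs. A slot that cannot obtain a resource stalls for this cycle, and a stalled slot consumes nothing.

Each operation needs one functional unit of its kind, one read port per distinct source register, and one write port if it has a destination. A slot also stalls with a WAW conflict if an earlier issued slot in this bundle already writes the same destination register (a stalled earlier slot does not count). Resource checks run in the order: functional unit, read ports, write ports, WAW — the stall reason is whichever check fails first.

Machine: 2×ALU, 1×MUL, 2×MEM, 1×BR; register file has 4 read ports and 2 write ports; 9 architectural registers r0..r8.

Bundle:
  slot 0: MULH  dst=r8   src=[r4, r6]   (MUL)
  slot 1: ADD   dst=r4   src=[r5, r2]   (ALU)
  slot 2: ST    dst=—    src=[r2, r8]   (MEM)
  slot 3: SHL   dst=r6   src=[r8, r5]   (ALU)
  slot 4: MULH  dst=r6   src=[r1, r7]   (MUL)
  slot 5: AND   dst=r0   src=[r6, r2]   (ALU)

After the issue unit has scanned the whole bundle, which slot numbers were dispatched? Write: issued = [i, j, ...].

#0 MUL src=r4,r6 dispatched  <A:2 Mu:0 Ld:2 B:1 rd:2 wr:1>
#1 ALU src=r5,r2 dispatched  <A:1 Mu:0 Ld:2 B:1 rd:0 wr:0>
#2 MEM src=r2,r8 held:RD_PORT  <A:1 Mu:0 Ld:2 B:1 rd:0 wr:0>
#3 ALU src=r8,r5 held:RD_PORT  <A:1 Mu:0 Ld:2 B:1 rd:0 wr:0>
#4 MUL src=r1,r7 held:FU  <A:1 Mu:0 Ld:2 B:1 rd:0 wr:0>
#5 ALU src=r6,r2 held:RD_PORT  <A:1 Mu:0 Ld:2 B:1 rd:0 wr:0>

issued = [0, 1]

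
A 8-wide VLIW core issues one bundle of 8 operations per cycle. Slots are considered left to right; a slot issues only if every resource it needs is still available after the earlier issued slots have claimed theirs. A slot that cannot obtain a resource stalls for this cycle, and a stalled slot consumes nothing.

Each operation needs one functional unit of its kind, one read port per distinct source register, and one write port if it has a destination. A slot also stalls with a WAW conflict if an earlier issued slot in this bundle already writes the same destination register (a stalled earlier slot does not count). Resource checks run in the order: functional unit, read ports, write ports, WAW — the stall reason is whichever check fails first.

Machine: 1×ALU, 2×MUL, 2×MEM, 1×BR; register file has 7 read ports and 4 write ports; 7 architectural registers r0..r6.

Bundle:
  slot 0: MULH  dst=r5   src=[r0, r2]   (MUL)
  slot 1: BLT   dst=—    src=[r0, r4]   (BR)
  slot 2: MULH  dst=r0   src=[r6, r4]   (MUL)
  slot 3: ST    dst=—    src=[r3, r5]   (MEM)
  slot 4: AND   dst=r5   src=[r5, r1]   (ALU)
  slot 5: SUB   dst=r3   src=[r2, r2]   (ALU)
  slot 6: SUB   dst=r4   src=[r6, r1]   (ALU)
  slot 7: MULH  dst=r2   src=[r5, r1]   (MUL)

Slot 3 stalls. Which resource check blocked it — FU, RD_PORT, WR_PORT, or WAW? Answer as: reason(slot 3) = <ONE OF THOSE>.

reason(slot 3) = RD_PORT

#0 MUL src=r0,r2 dispatched  <A:1 Mu:1 Ld:2 B:1 rd:5 wr:3>
#1 BR src=r0,r4 dispatched  <A:1 Mu:1 Ld:2 B:0 rd:3 wr:3>
#2 MUL src=r6,r4 dispatched  <A:1 Mu:0 Ld:2 B:0 rd:1 wr:2>
#3 MEM src=r3,r5 held:RD_PORT  <A:1 Mu:0 Ld:2 B:0 rd:1 wr:2>
#4 ALU src=r5,r1 held:RD_PORT  <A:1 Mu:0 Ld:2 B:0 rd:1 wr:2>
#5 ALU src=r2,r2 dispatched  <A:0 Mu:0 Ld:2 B:0 rd:0 wr:1>
#6 ALU src=r6,r1 held:FU  <A:0 Mu:0 Ld:2 B:0 rd:0 wr:1>
#7 MUL src=r5,r1 held:FU  <A:0 Mu:0 Ld:2 B:0 rd:0 wr:1>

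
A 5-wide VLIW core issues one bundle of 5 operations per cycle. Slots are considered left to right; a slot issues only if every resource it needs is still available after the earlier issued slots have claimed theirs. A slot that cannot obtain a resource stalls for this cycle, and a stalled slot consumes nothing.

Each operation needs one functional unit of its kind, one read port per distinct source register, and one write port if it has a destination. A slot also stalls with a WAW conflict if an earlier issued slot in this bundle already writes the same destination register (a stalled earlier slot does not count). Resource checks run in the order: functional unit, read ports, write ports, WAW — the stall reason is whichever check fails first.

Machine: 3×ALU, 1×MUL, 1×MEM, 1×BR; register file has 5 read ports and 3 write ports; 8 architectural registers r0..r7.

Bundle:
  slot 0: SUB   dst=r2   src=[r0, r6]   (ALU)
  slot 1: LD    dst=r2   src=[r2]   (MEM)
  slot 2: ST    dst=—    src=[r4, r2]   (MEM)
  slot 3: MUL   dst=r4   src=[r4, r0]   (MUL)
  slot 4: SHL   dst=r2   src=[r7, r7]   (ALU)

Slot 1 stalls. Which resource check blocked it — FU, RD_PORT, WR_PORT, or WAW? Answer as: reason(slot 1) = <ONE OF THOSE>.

#0 ALU src=r0,r6 dispatched  <A:2 Mu:1 Ld:1 B:1 rd:3 wr:2>
#1 MEM src=r2 held:WAW  <A:2 Mu:1 Ld:1 B:1 rd:3 wr:2>
#2 MEM src=r4,r2 dispatched  <A:2 Mu:1 Ld:0 B:1 rd:1 wr:2>
#3 MUL src=r4,r0 held:RD_PORT  <A:2 Mu:1 Ld:0 B:1 rd:1 wr:2>
#4 ALU src=r7,r7 held:WAW  <A:2 Mu:1 Ld:0 B:1 rd:1 wr:2>

reason(slot 1) = WAW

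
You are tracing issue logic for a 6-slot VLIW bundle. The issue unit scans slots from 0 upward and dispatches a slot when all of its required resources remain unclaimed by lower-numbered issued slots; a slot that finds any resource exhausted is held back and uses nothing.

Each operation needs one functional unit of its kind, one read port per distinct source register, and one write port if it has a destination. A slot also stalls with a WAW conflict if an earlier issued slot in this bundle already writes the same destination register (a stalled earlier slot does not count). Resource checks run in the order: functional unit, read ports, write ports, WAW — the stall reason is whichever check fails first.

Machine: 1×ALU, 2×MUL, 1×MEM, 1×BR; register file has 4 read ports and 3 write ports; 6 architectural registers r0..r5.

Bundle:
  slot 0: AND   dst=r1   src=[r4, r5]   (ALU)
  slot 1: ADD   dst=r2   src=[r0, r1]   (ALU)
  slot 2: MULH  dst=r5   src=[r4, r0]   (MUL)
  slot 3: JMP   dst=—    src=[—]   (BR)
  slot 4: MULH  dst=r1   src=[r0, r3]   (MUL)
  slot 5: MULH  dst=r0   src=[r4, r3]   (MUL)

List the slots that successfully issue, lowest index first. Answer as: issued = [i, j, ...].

slot 0 (ALU): ISSUE — free A0,Mu2,Ld1,B1 rp2 wp2
slot 1 (ALU): stall FU — free A0,Mu2,Ld1,B1 rp2 wp2
slot 2 (MUL): ISSUE — free A0,Mu1,Ld1,B1 rp0 wp1
slot 3 (BR): ISSUE — free A0,Mu1,Ld1,B0 rp0 wp1
slot 4 (MUL): stall RD_PORT — free A0,Mu1,Ld1,B0 rp0 wp1
slot 5 (MUL): stall RD_PORT — free A0,Mu1,Ld1,B0 rp0 wp1

issued = [0, 2, 3]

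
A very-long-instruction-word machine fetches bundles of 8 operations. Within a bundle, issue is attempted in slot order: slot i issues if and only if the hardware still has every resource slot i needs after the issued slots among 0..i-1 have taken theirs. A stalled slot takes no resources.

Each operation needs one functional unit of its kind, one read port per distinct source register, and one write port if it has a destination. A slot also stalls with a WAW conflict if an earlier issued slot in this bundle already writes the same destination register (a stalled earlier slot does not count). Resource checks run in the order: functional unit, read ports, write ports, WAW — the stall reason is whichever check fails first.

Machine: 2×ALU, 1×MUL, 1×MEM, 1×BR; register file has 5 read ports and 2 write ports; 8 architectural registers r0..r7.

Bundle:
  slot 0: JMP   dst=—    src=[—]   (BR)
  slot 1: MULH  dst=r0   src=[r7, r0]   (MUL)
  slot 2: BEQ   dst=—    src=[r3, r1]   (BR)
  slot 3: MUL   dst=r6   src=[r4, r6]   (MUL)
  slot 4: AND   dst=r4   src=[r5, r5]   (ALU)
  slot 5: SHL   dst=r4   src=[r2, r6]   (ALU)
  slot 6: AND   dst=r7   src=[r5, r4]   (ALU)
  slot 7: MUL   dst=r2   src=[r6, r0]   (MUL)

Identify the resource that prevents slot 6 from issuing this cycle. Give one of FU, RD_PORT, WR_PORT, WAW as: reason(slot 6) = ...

  0. BR ⇒ go  {2A/1Mu/1Ld/0B | 5r 2w}
  1. MUL→r0 ⇒ go  {2A/0Mu/1Ld/0B | 3r 1w}
  2. BR ⇒ no(FU)  {2A/0Mu/1Ld/0B | 3r 1w}
  3. MUL→r6 ⇒ no(FU)  {2A/0Mu/1Ld/0B | 3r 1w}
  4. ALU→r4 ⇒ go  {1A/0Mu/1Ld/0B | 2r 0w}
  5. ALU→r4 ⇒ no(WR_PORT)  {1A/0Mu/1Ld/0B | 2r 0w}
  6. ALU→r7 ⇒ no(WR_PORT)  {1A/0Mu/1Ld/0B | 2r 0w}
  7. MUL→r2 ⇒ no(FU)  {1A/0Mu/1Ld/0B | 2r 0w}

reason(slot 6) = WR_PORT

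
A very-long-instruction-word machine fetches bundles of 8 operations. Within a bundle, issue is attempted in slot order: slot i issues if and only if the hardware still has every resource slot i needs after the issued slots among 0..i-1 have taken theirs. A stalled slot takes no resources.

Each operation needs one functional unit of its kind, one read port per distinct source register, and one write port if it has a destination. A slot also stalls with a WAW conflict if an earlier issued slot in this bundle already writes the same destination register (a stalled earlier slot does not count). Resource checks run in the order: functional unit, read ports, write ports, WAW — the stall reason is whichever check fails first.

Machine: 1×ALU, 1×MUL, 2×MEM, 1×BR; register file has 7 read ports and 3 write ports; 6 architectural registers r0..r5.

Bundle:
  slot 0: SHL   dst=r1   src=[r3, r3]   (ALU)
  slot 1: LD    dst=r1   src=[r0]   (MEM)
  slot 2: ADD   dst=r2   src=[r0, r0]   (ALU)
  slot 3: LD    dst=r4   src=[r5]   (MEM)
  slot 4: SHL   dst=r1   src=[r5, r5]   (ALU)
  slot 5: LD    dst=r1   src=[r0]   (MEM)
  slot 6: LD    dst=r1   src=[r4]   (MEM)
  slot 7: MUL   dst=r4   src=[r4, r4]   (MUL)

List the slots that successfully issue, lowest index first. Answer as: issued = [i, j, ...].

issued = [0, 3]

[0] ALU needs rd=1 wr=1: ok; after: ALU=0 MUL=1 MEM=2 BR=1, R=6, W=2
[1] MEM needs rd=1 wr=1: WAW; after: ALU=0 MUL=1 MEM=2 BR=1, R=6, W=2
[2] ALU needs rd=1 wr=1: FU; after: ALU=0 MUL=1 MEM=2 BR=1, R=6, W=2
[3] MEM needs rd=1 wr=1: ok; after: ALU=0 MUL=1 MEM=1 BR=1, R=5, W=1
[4] ALU needs rd=1 wr=1: FU; after: ALU=0 MUL=1 MEM=1 BR=1, R=5, W=1
[5] MEM needs rd=1 wr=1: WAW; after: ALU=0 MUL=1 MEM=1 BR=1, R=5, W=1
[6] MEM needs rd=1 wr=1: WAW; after: ALU=0 MUL=1 MEM=1 BR=1, R=5, W=1
[7] MUL needs rd=1 wr=1: WAW; after: ALU=0 MUL=1 MEM=1 BR=1, R=5, W=1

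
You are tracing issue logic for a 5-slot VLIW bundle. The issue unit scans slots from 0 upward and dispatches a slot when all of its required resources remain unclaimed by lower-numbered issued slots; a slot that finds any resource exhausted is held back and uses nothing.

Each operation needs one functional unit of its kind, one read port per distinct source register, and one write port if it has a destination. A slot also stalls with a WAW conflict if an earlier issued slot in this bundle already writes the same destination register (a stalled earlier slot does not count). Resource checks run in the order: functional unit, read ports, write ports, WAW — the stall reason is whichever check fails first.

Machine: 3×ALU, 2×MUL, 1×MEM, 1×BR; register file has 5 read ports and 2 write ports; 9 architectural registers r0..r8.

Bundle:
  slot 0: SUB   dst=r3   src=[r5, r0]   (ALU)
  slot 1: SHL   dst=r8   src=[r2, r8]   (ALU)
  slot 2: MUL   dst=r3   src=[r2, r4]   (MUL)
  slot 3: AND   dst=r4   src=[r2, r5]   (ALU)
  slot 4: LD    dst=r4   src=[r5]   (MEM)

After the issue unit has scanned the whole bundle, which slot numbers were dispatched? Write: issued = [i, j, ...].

issued = [0, 1]

(0) want 1×ALU +2rd +1wr — yes → AL2|MU2|ME1|BR1|rd3|wr1
(1) want 1×ALU +2rd +1wr — yes → AL1|MU2|ME1|BR1|rd1|wr0
(2) want 1×MUL +2rd +1wr — RD_PORT → AL1|MU2|ME1|BR1|rd1|wr0
(3) want 1×ALU +2rd +1wr — RD_PORT → AL1|MU2|ME1|BR1|rd1|wr0
(4) want 1×MEM +1rd +1wr — WR_PORT → AL1|MU2|ME1|BR1|rd1|wr0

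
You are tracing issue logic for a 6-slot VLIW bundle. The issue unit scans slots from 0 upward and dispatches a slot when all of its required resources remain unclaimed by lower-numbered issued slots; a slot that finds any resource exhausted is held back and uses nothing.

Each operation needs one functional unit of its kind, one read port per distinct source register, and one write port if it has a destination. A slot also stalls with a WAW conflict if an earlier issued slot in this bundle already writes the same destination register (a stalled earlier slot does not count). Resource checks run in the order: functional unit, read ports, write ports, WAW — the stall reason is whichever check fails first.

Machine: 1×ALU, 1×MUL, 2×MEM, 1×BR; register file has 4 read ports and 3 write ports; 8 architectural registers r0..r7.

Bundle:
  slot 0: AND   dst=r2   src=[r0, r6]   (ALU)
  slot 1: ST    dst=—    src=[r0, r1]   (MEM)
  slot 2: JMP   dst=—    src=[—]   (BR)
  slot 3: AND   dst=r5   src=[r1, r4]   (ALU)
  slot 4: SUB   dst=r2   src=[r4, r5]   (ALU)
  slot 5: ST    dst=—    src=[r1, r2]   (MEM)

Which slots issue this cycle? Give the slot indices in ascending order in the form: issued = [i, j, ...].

issued = [0, 1, 2]

slot 0 (ALU): ISSUE — free A0,Mu1,Ld2,B1 rp2 wp2
slot 1 (MEM): ISSUE — free A0,Mu1,Ld1,B1 rp0 wp2
slot 2 (BR): ISSUE — free A0,Mu1,Ld1,B0 rp0 wp2
slot 3 (ALU): stall FU — free A0,Mu1,Ld1,B0 rp0 wp2
slot 4 (ALU): stall FU — free A0,Mu1,Ld1,B0 rp0 wp2
slot 5 (MEM): stall RD_PORT — free A0,Mu1,Ld1,B0 rp0 wp2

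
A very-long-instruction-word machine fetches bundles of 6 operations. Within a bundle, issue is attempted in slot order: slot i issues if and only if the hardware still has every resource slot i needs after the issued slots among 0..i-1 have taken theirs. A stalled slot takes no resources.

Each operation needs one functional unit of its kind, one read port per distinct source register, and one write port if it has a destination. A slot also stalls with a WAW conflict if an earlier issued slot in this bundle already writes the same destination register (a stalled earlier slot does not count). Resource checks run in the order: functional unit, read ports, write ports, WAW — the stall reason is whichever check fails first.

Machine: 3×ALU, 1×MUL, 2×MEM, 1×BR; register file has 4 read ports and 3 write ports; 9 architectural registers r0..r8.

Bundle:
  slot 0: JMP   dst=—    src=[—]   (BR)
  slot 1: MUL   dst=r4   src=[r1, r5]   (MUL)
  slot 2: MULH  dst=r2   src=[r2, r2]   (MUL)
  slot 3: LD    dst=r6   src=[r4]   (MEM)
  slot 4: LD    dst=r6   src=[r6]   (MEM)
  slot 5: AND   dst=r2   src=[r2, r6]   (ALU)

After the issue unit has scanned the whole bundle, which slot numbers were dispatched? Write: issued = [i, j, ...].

[0] BR needs rd=0 wr=0: ok; after: ALU=3 MUL=1 MEM=2 BR=0, R=4, W=3
[1] MUL needs rd=2 wr=1: ok; after: ALU=3 MUL=0 MEM=2 BR=0, R=2, W=2
[2] MUL needs rd=1 wr=1: FU; after: ALU=3 MUL=0 MEM=2 BR=0, R=2, W=2
[3] MEM needs rd=1 wr=1: ok; after: ALU=3 MUL=0 MEM=1 BR=0, R=1, W=1
[4] MEM needs rd=1 wr=1: WAW; after: ALU=3 MUL=0 MEM=1 BR=0, R=1, W=1
[5] ALU needs rd=2 wr=1: RD_PORT; after: ALU=3 MUL=0 MEM=1 BR=0, R=1, W=1

issued = [0, 1, 3]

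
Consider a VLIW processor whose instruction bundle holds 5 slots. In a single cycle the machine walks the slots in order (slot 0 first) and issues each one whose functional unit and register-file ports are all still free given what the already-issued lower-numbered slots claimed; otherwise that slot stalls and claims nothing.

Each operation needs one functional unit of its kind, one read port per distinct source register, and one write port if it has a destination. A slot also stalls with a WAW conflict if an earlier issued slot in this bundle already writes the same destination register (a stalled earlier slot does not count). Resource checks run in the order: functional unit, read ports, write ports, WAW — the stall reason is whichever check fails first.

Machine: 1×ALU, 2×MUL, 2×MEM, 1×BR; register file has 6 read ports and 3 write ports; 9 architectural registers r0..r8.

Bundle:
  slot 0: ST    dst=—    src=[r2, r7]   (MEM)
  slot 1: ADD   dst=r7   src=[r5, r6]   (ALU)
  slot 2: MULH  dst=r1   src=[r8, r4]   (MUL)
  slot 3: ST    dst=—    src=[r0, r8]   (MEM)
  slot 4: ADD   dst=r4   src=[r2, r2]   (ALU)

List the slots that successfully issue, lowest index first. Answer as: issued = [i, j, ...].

  0. MEM ⇒ go  {1A/2Mu/1Ld/1B | 4r 3w}
  1. ALU→r7 ⇒ go  {0A/2Mu/1Ld/1B | 2r 2w}
  2. MUL→r1 ⇒ go  {0A/1Mu/1Ld/1B | 0r 1w}
  3. MEM ⇒ no(RD_PORT)  {0A/1Mu/1Ld/1B | 0r 1w}
  4. ALU→r4 ⇒ no(FU)  {0A/1Mu/1Ld/1B | 0r 1w}

issued = [0, 1, 2]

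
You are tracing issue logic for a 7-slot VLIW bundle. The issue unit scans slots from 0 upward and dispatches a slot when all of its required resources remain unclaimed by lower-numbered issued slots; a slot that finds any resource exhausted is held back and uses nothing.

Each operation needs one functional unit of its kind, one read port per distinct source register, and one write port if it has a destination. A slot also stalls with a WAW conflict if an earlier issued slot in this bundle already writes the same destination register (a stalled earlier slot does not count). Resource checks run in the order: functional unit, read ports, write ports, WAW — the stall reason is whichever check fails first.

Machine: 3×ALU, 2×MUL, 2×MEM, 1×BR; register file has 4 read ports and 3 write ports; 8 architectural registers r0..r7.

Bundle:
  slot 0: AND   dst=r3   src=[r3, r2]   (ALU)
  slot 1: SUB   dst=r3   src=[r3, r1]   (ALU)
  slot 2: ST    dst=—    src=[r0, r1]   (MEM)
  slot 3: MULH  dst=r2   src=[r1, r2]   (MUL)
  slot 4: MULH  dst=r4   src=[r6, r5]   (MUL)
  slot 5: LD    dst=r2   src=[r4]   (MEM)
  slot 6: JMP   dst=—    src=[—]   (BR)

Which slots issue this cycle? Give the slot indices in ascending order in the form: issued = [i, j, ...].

slot 0 (ALU): ISSUE — free A2,Mu2,Ld2,B1 rp2 wp2
slot 1 (ALU): stall WAW — free A2,Mu2,Ld2,B1 rp2 wp2
slot 2 (MEM): ISSUE — free A2,Mu2,Ld1,B1 rp0 wp2
slot 3 (MUL): stall RD_PORT — free A2,Mu2,Ld1,B1 rp0 wp2
slot 4 (MUL): stall RD_PORT — free A2,Mu2,Ld1,B1 rp0 wp2
slot 5 (MEM): stall RD_PORT — free A2,Mu2,Ld1,B1 rp0 wp2
slot 6 (BR): ISSUE — free A2,Mu2,Ld1,B0 rp0 wp2

issued = [0, 2, 6]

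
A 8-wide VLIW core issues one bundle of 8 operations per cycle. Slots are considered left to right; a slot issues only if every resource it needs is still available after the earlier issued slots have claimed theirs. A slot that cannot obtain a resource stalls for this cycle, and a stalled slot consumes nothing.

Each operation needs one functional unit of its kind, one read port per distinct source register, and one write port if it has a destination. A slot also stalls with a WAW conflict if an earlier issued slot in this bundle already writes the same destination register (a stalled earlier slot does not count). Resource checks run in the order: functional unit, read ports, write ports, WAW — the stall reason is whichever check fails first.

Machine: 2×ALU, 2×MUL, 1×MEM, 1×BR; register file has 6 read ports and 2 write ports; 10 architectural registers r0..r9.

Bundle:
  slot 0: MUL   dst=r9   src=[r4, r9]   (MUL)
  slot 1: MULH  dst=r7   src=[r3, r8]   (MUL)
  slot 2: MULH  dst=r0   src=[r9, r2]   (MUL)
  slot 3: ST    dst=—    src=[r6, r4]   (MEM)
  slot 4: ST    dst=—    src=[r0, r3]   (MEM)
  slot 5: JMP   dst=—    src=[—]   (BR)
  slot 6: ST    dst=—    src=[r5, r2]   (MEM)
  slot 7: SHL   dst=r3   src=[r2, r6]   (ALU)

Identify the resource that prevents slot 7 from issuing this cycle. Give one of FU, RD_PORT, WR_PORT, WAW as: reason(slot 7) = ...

reason(slot 7) = RD_PORT

#0 MUL src=r4,r9 dispatched  <A:2 Mu:1 Ld:1 B:1 rd:4 wr:1>
#1 MUL src=r3,r8 dispatched  <A:2 Mu:0 Ld:1 B:1 rd:2 wr:0>
#2 MUL src=r9,r2 held:FU  <A:2 Mu:0 Ld:1 B:1 rd:2 wr:0>
#3 MEM src=r6,r4 dispatched  <A:2 Mu:0 Ld:0 B:1 rd:0 wr:0>
#4 MEM src=r0,r3 held:FU  <A:2 Mu:0 Ld:0 B:1 rd:0 wr:0>
#5 BR src=- dispatched  <A:2 Mu:0 Ld:0 B:0 rd:0 wr:0>
#6 MEM src=r5,r2 held:FU  <A:2 Mu:0 Ld:0 B:0 rd:0 wr:0>
#7 ALU src=r2,r6 held:RD_PORT  <A:2 Mu:0 Ld:0 B:0 rd:0 wr:0>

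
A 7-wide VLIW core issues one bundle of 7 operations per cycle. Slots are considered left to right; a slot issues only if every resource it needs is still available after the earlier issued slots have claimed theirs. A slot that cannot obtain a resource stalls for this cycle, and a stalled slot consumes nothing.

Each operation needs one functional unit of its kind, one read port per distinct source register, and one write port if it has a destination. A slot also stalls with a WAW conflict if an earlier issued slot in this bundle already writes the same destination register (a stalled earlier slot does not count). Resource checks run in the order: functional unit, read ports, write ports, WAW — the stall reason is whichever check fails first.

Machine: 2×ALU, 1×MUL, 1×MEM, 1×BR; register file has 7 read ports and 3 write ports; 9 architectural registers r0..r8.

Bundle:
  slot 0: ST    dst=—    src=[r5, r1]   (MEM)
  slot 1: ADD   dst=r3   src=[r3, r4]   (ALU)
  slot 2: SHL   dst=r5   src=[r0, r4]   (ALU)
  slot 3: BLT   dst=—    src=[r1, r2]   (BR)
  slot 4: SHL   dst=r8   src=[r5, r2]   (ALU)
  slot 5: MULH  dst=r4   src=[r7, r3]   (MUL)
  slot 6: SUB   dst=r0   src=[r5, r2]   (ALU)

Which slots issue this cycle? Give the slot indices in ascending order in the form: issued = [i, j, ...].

[0] MEM needs rd=2 wr=0: ok; after: ALU=2 MUL=1 MEM=0 BR=1, R=5, W=3
[1] ALU needs rd=2 wr=1: ok; after: ALU=1 MUL=1 MEM=0 BR=1, R=3, W=2
[2] ALU needs rd=2 wr=1: ok; after: ALU=0 MUL=1 MEM=0 BR=1, R=1, W=1
[3] BR needs rd=2 wr=0: RD_PORT; after: ALU=0 MUL=1 MEM=0 BR=1, R=1, W=1
[4] ALU needs rd=2 wr=1: FU; after: ALU=0 MUL=1 MEM=0 BR=1, R=1, W=1
[5] MUL needs rd=2 wr=1: RD_PORT; after: ALU=0 MUL=1 MEM=0 BR=1, R=1, W=1
[6] ALU needs rd=2 wr=1: FU; after: ALU=0 MUL=1 MEM=0 BR=1, R=1, W=1

issued = [0, 1, 2]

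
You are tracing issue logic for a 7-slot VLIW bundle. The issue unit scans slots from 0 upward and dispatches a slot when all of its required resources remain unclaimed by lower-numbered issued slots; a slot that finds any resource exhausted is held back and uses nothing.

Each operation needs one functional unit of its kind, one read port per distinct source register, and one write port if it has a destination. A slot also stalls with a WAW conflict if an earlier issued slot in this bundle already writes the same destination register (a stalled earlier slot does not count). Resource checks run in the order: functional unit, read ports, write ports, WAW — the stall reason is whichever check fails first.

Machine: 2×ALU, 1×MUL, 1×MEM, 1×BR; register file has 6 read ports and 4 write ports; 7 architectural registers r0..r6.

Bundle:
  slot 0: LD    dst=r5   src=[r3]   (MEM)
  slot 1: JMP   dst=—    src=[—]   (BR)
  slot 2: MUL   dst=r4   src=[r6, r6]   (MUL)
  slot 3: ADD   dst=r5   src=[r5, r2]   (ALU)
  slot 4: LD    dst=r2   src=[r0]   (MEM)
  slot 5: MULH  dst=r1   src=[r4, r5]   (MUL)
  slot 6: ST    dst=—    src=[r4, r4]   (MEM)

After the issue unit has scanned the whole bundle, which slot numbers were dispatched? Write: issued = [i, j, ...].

#0 MEM src=r3 dispatched  <A:2 Mu:1 Ld:0 B:1 rd:5 wr:3>
#1 BR src=- dispatched  <A:2 Mu:1 Ld:0 B:0 rd:5 wr:3>
#2 MUL src=r6,r6 dispatched  <A:2 Mu:0 Ld:0 B:0 rd:4 wr:2>
#3 ALU src=r5,r2 held:WAW  <A:2 Mu:0 Ld:0 B:0 rd:4 wr:2>
#4 MEM src=r0 held:FU  <A:2 Mu:0 Ld:0 B:0 rd:4 wr:2>
#5 MUL src=r4,r5 held:FU  <A:2 Mu:0 Ld:0 B:0 rd:4 wr:2>
#6 MEM src=r4,r4 held:FU  <A:2 Mu:0 Ld:0 B:0 rd:4 wr:2>

issued = [0, 1, 2]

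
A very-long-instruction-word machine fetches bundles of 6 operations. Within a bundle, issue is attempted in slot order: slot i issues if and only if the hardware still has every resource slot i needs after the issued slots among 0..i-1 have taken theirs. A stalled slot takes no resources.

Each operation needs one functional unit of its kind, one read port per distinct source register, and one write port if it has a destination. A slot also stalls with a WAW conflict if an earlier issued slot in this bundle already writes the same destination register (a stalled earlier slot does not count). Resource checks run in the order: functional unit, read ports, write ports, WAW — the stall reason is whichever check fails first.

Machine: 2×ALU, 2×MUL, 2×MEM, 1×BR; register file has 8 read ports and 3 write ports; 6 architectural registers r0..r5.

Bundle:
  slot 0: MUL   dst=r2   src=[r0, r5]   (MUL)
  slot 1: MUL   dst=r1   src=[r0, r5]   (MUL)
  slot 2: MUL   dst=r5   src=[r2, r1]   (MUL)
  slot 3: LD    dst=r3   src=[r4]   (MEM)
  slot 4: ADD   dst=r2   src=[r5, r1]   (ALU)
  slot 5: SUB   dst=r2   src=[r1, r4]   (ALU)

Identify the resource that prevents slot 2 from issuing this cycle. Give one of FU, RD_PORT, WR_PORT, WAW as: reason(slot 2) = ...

reason(slot 2) = FU

[0] MUL needs rd=2 wr=1: ok; after: ALU=2 MUL=1 MEM=2 BR=1, R=6, W=2
[1] MUL needs rd=2 wr=1: ok; after: ALU=2 MUL=0 MEM=2 BR=1, R=4, W=1
[2] MUL needs rd=2 wr=1: FU; after: ALU=2 MUL=0 MEM=2 BR=1, R=4, W=1
[3] MEM needs rd=1 wr=1: ok; after: ALU=2 MUL=0 MEM=1 BR=1, R=3, W=0
[4] ALU needs rd=2 wr=1: WR_PORT; after: ALU=2 MUL=0 MEM=1 BR=1, R=3, W=0
[5] ALU needs rd=2 wr=1: WR_PORT; after: ALU=2 MUL=0 MEM=1 BR=1, R=3, W=0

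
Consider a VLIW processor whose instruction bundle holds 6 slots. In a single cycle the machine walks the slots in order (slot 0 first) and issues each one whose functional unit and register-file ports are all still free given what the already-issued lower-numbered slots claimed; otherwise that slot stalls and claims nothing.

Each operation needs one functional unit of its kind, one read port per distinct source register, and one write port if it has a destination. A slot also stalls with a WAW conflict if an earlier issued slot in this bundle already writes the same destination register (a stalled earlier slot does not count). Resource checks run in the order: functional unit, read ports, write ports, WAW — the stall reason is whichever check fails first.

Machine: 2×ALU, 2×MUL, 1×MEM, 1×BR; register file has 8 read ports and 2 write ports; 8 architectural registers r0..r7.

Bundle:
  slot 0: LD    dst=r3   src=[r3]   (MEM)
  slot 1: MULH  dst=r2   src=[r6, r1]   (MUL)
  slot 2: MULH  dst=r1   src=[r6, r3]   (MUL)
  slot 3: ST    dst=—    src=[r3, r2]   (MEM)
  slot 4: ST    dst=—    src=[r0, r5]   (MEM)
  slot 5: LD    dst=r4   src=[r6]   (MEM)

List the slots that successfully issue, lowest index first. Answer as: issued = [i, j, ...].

issued = [0, 1]

slot 0 (MEM): ISSUE — free A2,Mu2,Ld0,B1 rp7 wp1
slot 1 (MUL): ISSUE — free A2,Mu1,Ld0,B1 rp5 wp0
slot 2 (MUL): stall WR_PORT — free A2,Mu1,Ld0,B1 rp5 wp0
slot 3 (MEM): stall FU — free A2,Mu1,Ld0,B1 rp5 wp0
slot 4 (MEM): stall FU — free A2,Mu1,Ld0,B1 rp5 wp0
slot 5 (MEM): stall FU — free A2,Mu1,Ld0,B1 rp5 wp0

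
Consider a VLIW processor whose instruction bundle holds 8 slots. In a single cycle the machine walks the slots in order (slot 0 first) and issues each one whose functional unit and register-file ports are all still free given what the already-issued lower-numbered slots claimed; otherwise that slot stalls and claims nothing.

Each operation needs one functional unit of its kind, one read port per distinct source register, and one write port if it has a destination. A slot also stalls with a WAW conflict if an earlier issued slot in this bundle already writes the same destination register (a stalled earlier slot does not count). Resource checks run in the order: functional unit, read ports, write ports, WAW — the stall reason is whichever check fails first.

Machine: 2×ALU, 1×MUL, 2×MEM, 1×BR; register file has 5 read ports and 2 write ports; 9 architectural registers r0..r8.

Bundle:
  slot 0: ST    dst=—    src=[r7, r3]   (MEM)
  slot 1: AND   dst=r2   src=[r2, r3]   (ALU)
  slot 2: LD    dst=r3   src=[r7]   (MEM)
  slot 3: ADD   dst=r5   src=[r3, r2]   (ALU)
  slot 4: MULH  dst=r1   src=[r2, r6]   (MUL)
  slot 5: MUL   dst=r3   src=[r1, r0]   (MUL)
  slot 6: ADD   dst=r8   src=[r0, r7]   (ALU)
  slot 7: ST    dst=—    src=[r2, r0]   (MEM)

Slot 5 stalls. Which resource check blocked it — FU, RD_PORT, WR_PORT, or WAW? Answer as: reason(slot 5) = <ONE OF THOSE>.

reason(slot 5) = RD_PORT

#0 MEM src=r7,r3 dispatched  <A:2 Mu:1 Ld:1 B:1 rd:3 wr:2>
#1 ALU src=r2,r3 dispatched  <A:1 Mu:1 Ld:1 B:1 rd:1 wr:1>
#2 MEM src=r7 dispatched  <A:1 Mu:1 Ld:0 B:1 rd:0 wr:0>
#3 ALU src=r3,r2 held:RD_PORT  <A:1 Mu:1 Ld:0 B:1 rd:0 wr:0>
#4 MUL src=r2,r6 held:RD_PORT  <A:1 Mu:1 Ld:0 B:1 rd:0 wr:0>
#5 MUL src=r1,r0 held:RD_PORT  <A:1 Mu:1 Ld:0 B:1 rd:0 wr:0>
#6 ALU src=r0,r7 held:RD_PORT  <A:1 Mu:1 Ld:0 B:1 rd:0 wr:0>
#7 MEM src=r2,r0 held:FU  <A:1 Mu:1 Ld:0 B:1 rd:0 wr:0>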